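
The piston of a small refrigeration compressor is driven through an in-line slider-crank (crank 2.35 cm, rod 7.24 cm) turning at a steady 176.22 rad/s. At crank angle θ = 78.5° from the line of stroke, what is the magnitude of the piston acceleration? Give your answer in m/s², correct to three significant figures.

83.4

ω = 176.2 rad/s
x(θ) = r cosθ + √(L² − r² sin²θ); with ω constant, a = ω²·d²x/dθ².
d²x/dθ² = −r cosθ − r²(cos2θ)/√u − r⁴ sin²2θ/(4u^{3/2}),  u = L² − r² sin²θ = 0.00471146 m².
Substituting r = 0.0235 m, L = 0.0724 m, θ = 78.5°: d²x/dθ² = +0.0026849 m.
a = ω²·d²x/dθ² = (176.2)²·(+0.0026849) = +83.374 m/s²;  |a| = 83.374 m/s².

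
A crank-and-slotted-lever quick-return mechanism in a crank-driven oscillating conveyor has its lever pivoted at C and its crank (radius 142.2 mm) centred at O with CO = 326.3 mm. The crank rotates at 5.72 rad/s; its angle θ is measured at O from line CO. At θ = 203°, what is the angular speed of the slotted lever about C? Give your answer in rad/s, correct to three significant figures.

3.12

ω = 5.72 rad/s
Crank pin A relative to C: A = (d + r cosθ, r sinθ); lever angle φ = atan2(r sinθ, d + r cosθ).
Differentiating tanφ: φ̇ = rω(d cosθ + r)/(d² + r² + 2dr cosθ).
d² + r² + 2dr cosθ = |CA|² = 0.0412699 m²;  d cosθ + r = -0.15816 m.
|ω_lever| = |0.1422·5.72·-0.15816| / 0.0412699 = 3.1172 rad/s.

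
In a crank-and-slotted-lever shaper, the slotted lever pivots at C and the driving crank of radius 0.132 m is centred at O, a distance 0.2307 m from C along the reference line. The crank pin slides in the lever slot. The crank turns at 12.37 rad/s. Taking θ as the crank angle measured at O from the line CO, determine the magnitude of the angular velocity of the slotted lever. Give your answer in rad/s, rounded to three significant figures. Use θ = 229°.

ω = 12.37 rad/s
Crank pin A relative to C: A = (d + r cosθ, r sinθ); lever angle φ = atan2(r sinθ, d + r cosθ).
Differentiating tanφ: φ̇ = rω(d cosθ + r)/(d² + r² + 2dr cosθ).
d² + r² + 2dr cosθ = |CA|² = 0.0306893 m²;  d cosθ + r = -0.019353 m.
|ω_lever| = |0.132·12.37·-0.019353| / 0.0306893 = 1.0297 rad/s.

1.03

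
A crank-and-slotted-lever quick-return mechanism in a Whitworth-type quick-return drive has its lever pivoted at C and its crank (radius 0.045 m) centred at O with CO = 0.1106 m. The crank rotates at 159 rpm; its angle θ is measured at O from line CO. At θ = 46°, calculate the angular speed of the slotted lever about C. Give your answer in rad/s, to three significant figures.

ω = 16.65 rad/s (from 159 rpm).
Crank pin A relative to C: A = (d + r cosθ, r sinθ); lever angle φ = atan2(r sinθ, d + r cosθ).
Differentiating tanφ: φ̇ = rω(d cosθ + r)/(d² + r² + 2dr cosθ).
d² + r² + 2dr cosθ = |CA|² = 0.021172 m²;  d cosθ + r = +0.12183 m.
|ω_lever| = |0.045·16.65·+0.12183| / 0.021172 = 4.3115 rad/s.

4.31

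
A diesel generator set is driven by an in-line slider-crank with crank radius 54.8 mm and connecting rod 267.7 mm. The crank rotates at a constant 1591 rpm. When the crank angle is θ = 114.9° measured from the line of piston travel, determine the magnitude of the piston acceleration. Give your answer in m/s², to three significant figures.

ω = 2π·1591/60 = 166.6 rad/s
x(θ) = r cosθ + √(L² − r² sin²θ); with ω constant, a = ω²·d²x/dθ².
d²x/dθ² = −r cosθ − r²(cos2θ)/√u − r⁴ sin²2θ/(4u^{3/2}),  u = L² − r² sin²θ = 0.0691926 m².
Substituting r = 0.0548 m, L = 0.2677 m, θ = 114.9°: d²x/dθ² = +0.030369 m.
a = ω²·d²x/dθ² = (166.6)²·(+0.030369) = +843.01 m/s²;  |a| = 843.01 m/s².

843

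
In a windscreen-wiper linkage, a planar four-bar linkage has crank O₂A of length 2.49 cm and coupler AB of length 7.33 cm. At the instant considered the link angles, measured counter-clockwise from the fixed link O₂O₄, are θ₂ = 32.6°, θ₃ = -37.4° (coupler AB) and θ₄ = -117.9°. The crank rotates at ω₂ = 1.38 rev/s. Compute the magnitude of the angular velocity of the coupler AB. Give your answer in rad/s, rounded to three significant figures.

1.47

ω₂ = 8.671 rad/s (from 1.38 rev/s).
Differentiating the loop-closure r₂e^{iθ₂}+r₃e^{iθ₃}=r₁+r₄e^{iθ₄} gives r₂ω₂e^{iθ₂}+r₃ω₃e^{iθ₃}=r₄ω₄e^{iθ₄}.
Eliminating the other unknown: ω₃ = r₂ω₂ sin(θ₄−θ₂) / [r₃ sin(θ₃−θ₄)].
Numerator sine = -0.49242; denominator sine = +0.98629.
Result = 0.0249·8.671·(-0.49242) / (0.0733·(+0.98629)) = -1.4706 rad/s; magnitude 1.4706 rad/s.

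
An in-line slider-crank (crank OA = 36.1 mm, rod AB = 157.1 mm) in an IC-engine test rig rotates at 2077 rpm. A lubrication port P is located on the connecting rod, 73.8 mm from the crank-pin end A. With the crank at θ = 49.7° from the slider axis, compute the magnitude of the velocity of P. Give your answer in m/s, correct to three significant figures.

6.96

ω = 217.5 rad/s.  Crank-pin speed |V_A| = rω = 7.8519 m/s, perpendicular to OA.
Rod angle: sinφ = −(r/L) sinθ ⇒ φ = -10.093°; ω_rod = −rω cosθ/√(L²−r²sin²θ) = -32.835 rad/s.
V_P = V_A + ω_rod × AP, with AP = 0.0738 m along the rod.
Components: V_Px = −rω sinθ − a·ω_rod·sinφ = -6.413 m/s;  V_Py = rω cosθ + a·ω_rod·cosφ = +2.6928 m/s.
|V_P| = √(V_Px² + V_Py²) = 6.9554 m/s.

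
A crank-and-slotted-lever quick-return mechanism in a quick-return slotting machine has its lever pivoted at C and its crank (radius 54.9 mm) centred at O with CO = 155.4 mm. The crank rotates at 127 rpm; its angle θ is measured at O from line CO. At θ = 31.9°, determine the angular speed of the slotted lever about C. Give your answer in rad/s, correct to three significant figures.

3.28

ω = 13.3 rad/s (from 127 rpm).
Crank pin A relative to C: A = (d + r cosθ, r sinθ); lever angle φ = atan2(r sinθ, d + r cosθ).
Differentiating tanφ: φ̇ = rω(d cosθ + r)/(d² + r² + 2dr cosθ).
d² + r² + 2dr cosθ = |CA|² = 0.0416491 m²;  d cosθ + r = +0.18683 m.
|ω_lever| = |0.0549·13.3·+0.18683| / 0.0416491 = 3.2753 rad/s.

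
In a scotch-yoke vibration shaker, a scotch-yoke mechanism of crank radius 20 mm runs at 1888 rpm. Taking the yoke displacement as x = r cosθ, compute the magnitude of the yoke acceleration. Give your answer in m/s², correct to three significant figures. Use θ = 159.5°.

732

ω = 197.7 rad/s (from 1888 rpm).
x = r cosθ ⇒ ẍ = −rω² cosθ (ω constant).
|a| = rω²|cosθ| = 0.02·(197.7)²·|cos 159.5°| = 732.28 m/s².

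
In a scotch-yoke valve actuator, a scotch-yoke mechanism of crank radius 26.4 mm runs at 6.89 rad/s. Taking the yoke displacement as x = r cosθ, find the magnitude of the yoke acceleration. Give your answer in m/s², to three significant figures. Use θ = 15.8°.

1.21

ω = 6.89 rad/s
x = r cosθ ⇒ ẍ = −rω² cosθ (ω constant).
|a| = rω²|cosθ| = 0.0264·(6.89)²·|cos 15.8°| = 1.2059 m/s².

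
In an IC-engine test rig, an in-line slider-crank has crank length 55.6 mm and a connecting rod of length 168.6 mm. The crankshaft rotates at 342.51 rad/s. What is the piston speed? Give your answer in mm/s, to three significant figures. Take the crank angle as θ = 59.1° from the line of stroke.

ω = 342.5 rad/s
For an in-line slider-crank, x = r cosθ + √(L² − r² sin²θ), so v = −rω sinθ·[1 + r cosθ/√(L² − r² sin²θ)].
With r = 0.0556 m, L = 0.1686 m, θ = 59.1°: √(L² − r² sin²θ) = 0.16171 m.
v = −0.0556·342.5·0.85806·[1 + 0.0556·0.51354/0.16171] = -19.226 m/s.
|v| = 19.226 m/s = 19226 mm/s.

19200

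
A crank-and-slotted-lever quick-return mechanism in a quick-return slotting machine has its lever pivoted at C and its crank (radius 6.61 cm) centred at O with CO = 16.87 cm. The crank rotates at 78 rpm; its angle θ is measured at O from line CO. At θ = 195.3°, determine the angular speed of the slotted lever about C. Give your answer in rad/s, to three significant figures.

ω = 8.168 rad/s (from 78 rpm).
Crank pin A relative to C: A = (d + r cosθ, r sinθ); lever angle φ = atan2(r sinθ, d + r cosθ).
Differentiating tanφ: φ̇ = rω(d cosθ + r)/(d² + r² + 2dr cosθ).
d² + r² + 2dr cosθ = |CA|² = 0.0113172 m²;  d cosθ + r = -0.096621 m.
|ω_lever| = |0.0661·8.168·-0.096621| / 0.0113172 = 4.6095 rad/s.

4.61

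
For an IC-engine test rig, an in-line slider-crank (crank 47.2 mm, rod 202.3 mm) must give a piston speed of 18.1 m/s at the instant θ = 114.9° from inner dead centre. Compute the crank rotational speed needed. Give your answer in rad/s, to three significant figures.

470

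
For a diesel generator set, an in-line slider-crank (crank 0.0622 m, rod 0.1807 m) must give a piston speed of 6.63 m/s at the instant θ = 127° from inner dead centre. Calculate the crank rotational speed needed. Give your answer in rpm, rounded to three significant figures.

For an in-line slider-crank, |v_piston| = rω|sinθ|·[1 + r cosθ/√(L² − r² sin²θ)].
With r = 0.0622 m, L = 0.1807 m, θ = 127°: the bracketed kinematic factor |dx/dθ| = 0.038972 m.
ω = v/|dx/dθ| = 6.63/0.038972 = 170.12 rad/s.
N = 60ω/(2π) = 1624.5 rpm.

1620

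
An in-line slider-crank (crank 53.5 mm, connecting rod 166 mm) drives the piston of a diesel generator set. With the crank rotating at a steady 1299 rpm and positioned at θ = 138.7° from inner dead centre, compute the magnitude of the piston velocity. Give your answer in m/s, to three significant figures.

3.61

ω = 2π·1299/60 = 136 rad/s
For an in-line slider-crank, x = r cosθ + √(L² − r² sin²θ), so v = −rω sinθ·[1 + r cosθ/√(L² − r² sin²θ)].
With r = 0.0535 m, L = 0.166 m, θ = 138.7°: √(L² − r² sin²θ) = 0.1622 m.
v = −0.0535·136·0.66000·[1 + 0.0535·-0.75126/0.1622] = -3.613 m/s.
|v| = 3.613 m/s.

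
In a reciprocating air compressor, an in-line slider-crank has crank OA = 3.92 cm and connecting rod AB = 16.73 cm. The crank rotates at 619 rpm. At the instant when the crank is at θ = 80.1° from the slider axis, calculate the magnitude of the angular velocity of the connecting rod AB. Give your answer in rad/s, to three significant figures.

ω = 64.82 rad/s (converted from 619 rpm).
The rod makes angle φ with the slider axis where L sinφ = r sinθ; differentiating, L cosφ·φ̇ = r ω cosθ.
L cosφ = √(L² − r² sin²θ) = 0.16278 m.
|ω_rod| = r ω |cosθ| / √(L² − r² sin²θ) = 0.0392·64.82·0.17193/0.16278 = 2.6838 rad/s.

2.68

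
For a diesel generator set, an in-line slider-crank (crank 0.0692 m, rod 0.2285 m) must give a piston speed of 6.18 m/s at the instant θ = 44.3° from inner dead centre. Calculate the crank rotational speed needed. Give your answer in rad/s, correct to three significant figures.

105

For an in-line slider-crank, |v_piston| = rω|sinθ|·[1 + r cosθ/√(L² − r² sin²θ)].
With r = 0.0692 m, L = 0.2285 m, θ = 44.3°: the bracketed kinematic factor |dx/dθ| = 0.059048 m.
ω = v/|dx/dθ| = 6.18/0.059048 = 104.66 rad/s.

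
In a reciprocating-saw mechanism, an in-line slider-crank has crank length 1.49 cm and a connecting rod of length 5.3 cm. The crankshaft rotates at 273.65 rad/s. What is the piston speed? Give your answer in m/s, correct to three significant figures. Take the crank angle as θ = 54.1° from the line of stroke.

3.86

ω = 273.6 rad/s
For an in-line slider-crank, x = r cosθ + √(L² − r² sin²θ), so v = −rω sinθ·[1 + r cosθ/√(L² − r² sin²θ)].
With r = 0.0149 m, L = 0.053 m, θ = 54.1°: √(L² − r² sin²θ) = 0.051607 m.
v = −0.0149·273.6·0.81004·[1 + 0.0149·0.58637/0.051607] = -3.862 m/s.
|v| = 3.862 m/s.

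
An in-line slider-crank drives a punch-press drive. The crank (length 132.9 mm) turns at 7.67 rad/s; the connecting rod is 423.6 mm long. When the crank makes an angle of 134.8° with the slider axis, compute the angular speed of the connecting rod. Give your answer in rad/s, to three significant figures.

ω = 7.67 rad/s
The rod makes angle φ with the slider axis where L sinφ = r sinθ; differentiating, L cosφ·φ̇ = r ω cosθ.
L cosφ = √(L² − r² sin²θ) = 0.41297 m.
|ω_rod| = r ω |cosθ| / √(L² − r² sin²θ) = 0.1329·7.67·0.70463/0.41297 = 1.7393 rad/s.

1.74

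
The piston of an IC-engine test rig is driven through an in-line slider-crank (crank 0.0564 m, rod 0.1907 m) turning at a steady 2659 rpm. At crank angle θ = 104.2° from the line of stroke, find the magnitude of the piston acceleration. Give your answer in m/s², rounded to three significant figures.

2250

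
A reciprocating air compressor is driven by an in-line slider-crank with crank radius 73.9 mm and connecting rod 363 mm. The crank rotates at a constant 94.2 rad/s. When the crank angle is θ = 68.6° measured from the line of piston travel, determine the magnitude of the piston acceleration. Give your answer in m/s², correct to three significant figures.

ω = 94.2 rad/s
x(θ) = r cosθ + √(L² − r² sin²θ); with ω constant, a = ω²·d²x/dθ².
d²x/dθ² = −r cosθ − r²(cos2θ)/√u − r⁴ sin²2θ/(4u^{3/2}),  u = L² − r² sin²θ = 0.127035 m².
Substituting r = 0.0739 m, L = 0.363 m, θ = 68.6°: d²x/dθ² = -0.015798 m.
a = ω²·d²x/dθ² = (94.2)²·(-0.015798) = -140.18 m/s²;  |a| = 140.18 m/s².

140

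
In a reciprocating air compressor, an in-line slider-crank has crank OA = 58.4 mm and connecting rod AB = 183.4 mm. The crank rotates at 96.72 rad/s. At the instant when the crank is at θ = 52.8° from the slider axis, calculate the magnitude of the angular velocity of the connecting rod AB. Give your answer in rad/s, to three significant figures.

19.3

ω = 96.72 rad/s
The rod makes angle φ with the slider axis where L sinφ = r sinθ; differentiating, L cosφ·φ̇ = r ω cosθ.
L cosφ = √(L² − r² sin²θ) = 0.1774 m.
|ω_rod| = r ω |cosθ| / √(L² − r² sin²θ) = 0.0584·96.72·0.60460/0.1774 = 19.25 rad/s.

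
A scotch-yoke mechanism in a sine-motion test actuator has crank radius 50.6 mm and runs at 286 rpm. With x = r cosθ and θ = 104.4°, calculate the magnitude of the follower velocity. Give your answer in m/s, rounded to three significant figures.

1.47

ω = 29.95 rad/s (from 286 rpm).
x = r cosθ ⇒ ẋ = −rω sinθ.
|v| = rω|sinθ| = 0.0506·29.95·|sin 104.4°| = 1.4679 m/s.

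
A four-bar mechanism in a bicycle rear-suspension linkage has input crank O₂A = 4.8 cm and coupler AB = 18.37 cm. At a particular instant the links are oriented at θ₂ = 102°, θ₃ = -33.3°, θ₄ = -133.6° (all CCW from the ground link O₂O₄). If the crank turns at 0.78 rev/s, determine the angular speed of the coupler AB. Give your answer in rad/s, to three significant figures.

ω₂ = 4.901 rad/s (from 0.78 rev/s).
Differentiating the loop-closure r₂e^{iθ₂}+r₃e^{iθ₃}=r₁+r₄e^{iθ₄} gives r₂ω₂e^{iθ₂}+r₃ω₃e^{iθ₃}=r₄ω₄e^{iθ₄}.
Eliminating the other unknown: ω₃ = r₂ω₂ sin(θ₄−θ₂) / [r₃ sin(θ₃−θ₄)].
Numerator sine = +0.82511; denominator sine = +0.98389.
Result = 0.048·4.901·(+0.82511) / (0.1837·(+0.98389)) = +1.0739 rad/s; magnitude 1.0739 rad/s.

1.07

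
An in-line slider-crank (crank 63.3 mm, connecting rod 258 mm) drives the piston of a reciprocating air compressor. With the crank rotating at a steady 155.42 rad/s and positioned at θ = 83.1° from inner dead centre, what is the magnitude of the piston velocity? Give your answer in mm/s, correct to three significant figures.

10100

ω = 155.4 rad/s
For an in-line slider-crank, x = r cosθ + √(L² − r² sin²θ), so v = −rω sinθ·[1 + r cosθ/√(L² − r² sin²θ)].
With r = 0.0633 m, L = 0.258 m, θ = 83.1°: √(L² − r² sin²θ) = 0.25023 m.
v = −0.0633·155.4·0.99276·[1 + 0.0633·0.12014/0.25023] = -10.064 m/s.
|v| = 10.064 m/s = 10064 mm/s.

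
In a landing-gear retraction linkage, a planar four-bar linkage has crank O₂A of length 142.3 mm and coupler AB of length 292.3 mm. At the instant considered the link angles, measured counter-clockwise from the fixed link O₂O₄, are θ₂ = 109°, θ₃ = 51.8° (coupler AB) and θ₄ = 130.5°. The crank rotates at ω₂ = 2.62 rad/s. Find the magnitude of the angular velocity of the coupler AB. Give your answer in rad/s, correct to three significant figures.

0.477

ω₂ = 2.62 rad/s
Differentiating the loop-closure r₂e^{iθ₂}+r₃e^{iθ₃}=r₁+r₄e^{iθ₄} gives r₂ω₂e^{iθ₂}+r₃ω₃e^{iθ₃}=r₄ω₄e^{iθ₄}.
Eliminating the other unknown: ω₃ = r₂ω₂ sin(θ₄−θ₂) / [r₃ sin(θ₃−θ₄)].
Numerator sine = +0.36650; denominator sine = -0.98061.
Result = 0.1423·2.62·(+0.36650) / (0.2923·(-0.98061)) = -0.47671 rad/s; magnitude 0.47671 rad/s.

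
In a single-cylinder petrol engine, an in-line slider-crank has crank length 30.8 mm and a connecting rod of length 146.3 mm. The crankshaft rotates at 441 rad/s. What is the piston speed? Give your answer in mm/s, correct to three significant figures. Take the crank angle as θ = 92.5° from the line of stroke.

ω = 441 rad/s
For an in-line slider-crank, x = r cosθ + √(L² − r² sin²θ), so v = −rω sinθ·[1 + r cosθ/√(L² − r² sin²θ)].
With r = 0.0308 m, L = 0.1463 m, θ = 92.5°: √(L² − r² sin²θ) = 0.14303 m.
v = −0.0308·441·0.99905·[1 + 0.0308·-0.04362/0.14303] = -13.442 m/s.
|v| = 13.442 m/s = 13442 mm/s.

13400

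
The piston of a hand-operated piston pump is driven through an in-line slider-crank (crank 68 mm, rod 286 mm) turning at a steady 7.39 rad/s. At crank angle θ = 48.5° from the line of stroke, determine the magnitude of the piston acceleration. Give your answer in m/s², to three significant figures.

2.36

ω = 7.39 rad/s
x(θ) = r cosθ + √(L² − r² sin²θ); with ω constant, a = ω²·d²x/dθ².
d²x/dθ² = −r cosθ − r²(cos2θ)/√u − r⁴ sin²2θ/(4u^{3/2}),  u = L² − r² sin²θ = 0.0792022 m².
Substituting r = 0.068 m, L = 0.286 m, θ = 48.5°: d²x/dθ² = -0.043292 m.
a = ω²·d²x/dθ² = (7.39)²·(-0.043292) = -2.3643 m/s²;  |a| = 2.3643 m/s².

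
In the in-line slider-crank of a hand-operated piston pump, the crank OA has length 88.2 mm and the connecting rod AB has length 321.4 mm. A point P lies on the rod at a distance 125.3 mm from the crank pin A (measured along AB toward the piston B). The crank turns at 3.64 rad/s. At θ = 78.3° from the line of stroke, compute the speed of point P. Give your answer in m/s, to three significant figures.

0.324

ω = 3.64 rad/s.  Crank-pin speed |V_A| = rω = 0.32105 m/s, perpendicular to OA.
Rod angle: sinφ = −(r/L) sinθ ⇒ φ = -15.588°; ω_rod = −rω cosθ/√(L²−r²sin²θ) = -0.2103 rad/s.
V_P = V_A + ω_rod × AP, with AP = 0.1253 m along the rod.
Components: V_Px = −rω sinθ − a·ω_rod·sinφ = -0.32146 m/s;  V_Py = rω cosθ + a·ω_rod·cosφ = +0.039723 m/s.
|V_P| = √(V_Px² + V_Py²) = 0.3239 m/s.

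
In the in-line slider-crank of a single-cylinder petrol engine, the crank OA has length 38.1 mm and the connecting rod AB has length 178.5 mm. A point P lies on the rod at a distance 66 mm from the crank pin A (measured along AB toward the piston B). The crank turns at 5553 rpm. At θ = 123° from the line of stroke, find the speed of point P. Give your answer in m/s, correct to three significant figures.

19.3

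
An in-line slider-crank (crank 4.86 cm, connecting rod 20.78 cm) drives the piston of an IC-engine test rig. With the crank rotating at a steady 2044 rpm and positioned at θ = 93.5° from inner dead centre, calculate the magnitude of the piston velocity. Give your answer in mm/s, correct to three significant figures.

ω = 2π·2044/60 = 214 rad/s
For an in-line slider-crank, x = r cosθ + √(L² − r² sin²θ), so v = −rω sinθ·[1 + r cosθ/√(L² − r² sin²θ)].
With r = 0.0486 m, L = 0.2078 m, θ = 93.5°: √(L² − r² sin²θ) = 0.20206 m.
v = −0.0486·214·0.99813·[1 + 0.0486·-0.06105/0.20206] = -10.231 m/s.
|v| = 10.231 m/s = 10231 mm/s.

10200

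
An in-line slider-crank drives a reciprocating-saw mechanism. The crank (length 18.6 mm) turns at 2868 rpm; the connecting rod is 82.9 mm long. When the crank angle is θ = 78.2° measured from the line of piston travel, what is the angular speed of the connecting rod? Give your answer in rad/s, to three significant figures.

14.1

ω = 300.3 rad/s (converted from 2868 rpm).
The rod makes angle φ with the slider axis where L sinφ = r sinθ; differentiating, L cosφ·φ̇ = r ω cosθ.
L cosφ = √(L² − r² sin²θ) = 0.080876 m.
|ω_rod| = r ω |cosθ| / √(L² − r² sin²θ) = 0.0186·300.3·0.20450/0.080876 = 14.125 rad/s.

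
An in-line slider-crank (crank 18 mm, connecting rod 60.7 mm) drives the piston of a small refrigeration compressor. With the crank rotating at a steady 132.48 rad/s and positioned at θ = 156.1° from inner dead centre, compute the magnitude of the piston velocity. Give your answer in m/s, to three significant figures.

ω = 132.5 rad/s
For an in-line slider-crank, x = r cosθ + √(L² − r² sin²θ), so v = −rω sinθ·[1 + r cosθ/√(L² − r² sin²θ)].
With r = 0.018 m, L = 0.0607 m, θ = 156.1°: √(L² − r² sin²θ) = 0.06026 m.
v = −0.018·132.5·0.40514·[1 + 0.018·-0.91425/0.06026] = -0.70228 m/s.
|v| = 0.70228 m/s.

0.702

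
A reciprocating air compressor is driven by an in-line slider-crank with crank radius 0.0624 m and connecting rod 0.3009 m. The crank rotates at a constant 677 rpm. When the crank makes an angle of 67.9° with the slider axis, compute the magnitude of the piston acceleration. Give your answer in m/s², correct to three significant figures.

ω = 2π·677/60 = 70.9 rad/s
x(θ) = r cosθ + √(L² − r² sin²θ); with ω constant, a = ω²·d²x/dθ².
d²x/dθ² = −r cosθ − r²(cos2θ)/√u − r⁴ sin²2θ/(4u^{3/2}),  u = L² − r² sin²θ = 0.0871982 m².
Substituting r = 0.0624 m, L = 0.3009 m, θ = 67.9°: d²x/dθ² = -0.014095 m.
a = ω²·d²x/dθ² = (70.9)²·(-0.014095) = -70.842 m/s²;  |a| = 70.842 m/s².

70.8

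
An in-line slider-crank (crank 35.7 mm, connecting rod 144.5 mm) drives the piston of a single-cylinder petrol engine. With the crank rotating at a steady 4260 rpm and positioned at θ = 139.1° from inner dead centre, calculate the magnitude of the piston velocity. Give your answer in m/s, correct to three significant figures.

8.45

ω = 2π·4260/60 = 446.1 rad/s
For an in-line slider-crank, x = r cosθ + √(L² − r² sin²θ), so v = −rω sinθ·[1 + r cosθ/√(L² − r² sin²θ)].
With r = 0.0357 m, L = 0.1445 m, θ = 139.1°: √(L² − r² sin²θ) = 0.1426 m.
v = −0.0357·446.1·0.65474·[1 + 0.0357·-0.75585/0.1426] = -8.4542 m/s.
|v| = 8.4542 m/s.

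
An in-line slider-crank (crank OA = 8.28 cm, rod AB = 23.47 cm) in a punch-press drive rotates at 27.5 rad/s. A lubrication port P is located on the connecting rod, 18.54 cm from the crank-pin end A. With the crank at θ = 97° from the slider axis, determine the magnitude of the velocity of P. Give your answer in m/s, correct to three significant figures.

ω = 27.5 rad/s.  Crank-pin speed |V_A| = rω = 2.277 m/s, perpendicular to OA.
Rod angle: sinφ = −(r/L) sinθ ⇒ φ = -20.497°; ω_rod = −rω cosθ/√(L²−r²sin²θ) = +1.2623 rad/s.
V_P = V_A + ω_rod × AP, with AP = 0.1854 m along the rod.
Components: V_Px = −rω sinθ − a·ω_rod·sinφ = -2.1781 m/s;  V_Py = rω cosθ + a·ω_rod·cosφ = -0.05829 m/s.
|V_P| = √(V_Px² + V_Py²) = 2.1789 m/s.

2.18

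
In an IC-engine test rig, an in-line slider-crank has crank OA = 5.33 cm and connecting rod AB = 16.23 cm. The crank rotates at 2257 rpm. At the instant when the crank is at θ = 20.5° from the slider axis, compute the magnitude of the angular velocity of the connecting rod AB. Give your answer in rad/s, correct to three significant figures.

73.2

ω = 236.4 rad/s (converted from 2257 rpm).
The rod makes angle φ with the slider axis where L sinφ = r sinθ; differentiating, L cosφ·φ̇ = r ω cosθ.
L cosφ = √(L² − r² sin²θ) = 0.16122 m.
|ω_rod| = r ω |cosθ| / √(L² − r² sin²θ) = 0.0533·236.4·0.93667/0.16122 = 73.189 rad/s.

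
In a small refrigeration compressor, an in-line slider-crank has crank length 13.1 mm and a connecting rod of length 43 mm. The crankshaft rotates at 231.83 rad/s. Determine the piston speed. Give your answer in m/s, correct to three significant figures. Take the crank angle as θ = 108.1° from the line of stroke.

ω = 231.8 rad/s
For an in-line slider-crank, x = r cosθ + √(L² − r² sin²θ), so v = −rω sinθ·[1 + r cosθ/√(L² − r² sin²θ)].
With r = 0.0131 m, L = 0.043 m, θ = 108.1°: √(L² − r² sin²θ) = 0.041158 m.
v = −0.0131·231.8·0.95052·[1 + 0.0131·-0.31068/0.041158] = -2.6012 m/s.
|v| = 2.6012 m/s.

2.60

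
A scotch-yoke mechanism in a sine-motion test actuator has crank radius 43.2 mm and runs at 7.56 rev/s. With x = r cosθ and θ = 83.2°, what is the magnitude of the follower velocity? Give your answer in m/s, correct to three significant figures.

ω = 47.5 rad/s (from 7.56 rev/s).
x = r cosθ ⇒ ẋ = −rω sinθ.
|v| = rω|sinθ| = 0.0432·47.5·|sin 83.2°| = 2.0376 m/s.

2.04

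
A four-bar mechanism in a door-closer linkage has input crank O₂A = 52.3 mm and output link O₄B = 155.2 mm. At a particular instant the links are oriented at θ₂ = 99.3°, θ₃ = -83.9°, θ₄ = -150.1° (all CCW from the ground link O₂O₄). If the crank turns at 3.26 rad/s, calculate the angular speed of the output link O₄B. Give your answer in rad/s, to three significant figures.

ω₂ = 3.26 rad/s
Differentiating the loop-closure r₂e^{iθ₂}+r₃e^{iθ₃}=r₁+r₄e^{iθ₄} gives r₂ω₂e^{iθ₂}+r₃ω₃e^{iθ₃}=r₄ω₄e^{iθ₄}.
Eliminating the other unknown: ω₄ = r₂ω₂ sin(θ₂−θ₃) / [r₄ sin(θ₄−θ₃)].
Numerator sine = -0.05582; denominator sine = -0.91496.
Result = 0.0523·3.26·(-0.05582) / (0.1552·(-0.91496)) = +0.067024 rad/s; magnitude 0.067024 rad/s.

0.0670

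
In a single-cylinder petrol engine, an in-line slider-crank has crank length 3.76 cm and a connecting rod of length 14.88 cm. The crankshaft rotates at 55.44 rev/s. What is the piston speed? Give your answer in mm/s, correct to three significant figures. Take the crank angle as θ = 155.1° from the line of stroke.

4240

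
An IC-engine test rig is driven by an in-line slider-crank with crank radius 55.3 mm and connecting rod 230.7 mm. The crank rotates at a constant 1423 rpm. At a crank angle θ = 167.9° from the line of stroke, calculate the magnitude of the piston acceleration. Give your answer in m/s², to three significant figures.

ω = 2π·1423/60 = 149 rad/s
x(θ) = r cosθ + √(L² − r² sin²θ); with ω constant, a = ω²·d²x/dθ².
d²x/dθ² = −r cosθ − r²(cos2θ)/√u − r⁴ sin²2θ/(4u^{3/2}),  u = L² − r² sin²θ = 0.0530881 m².
Substituting r = 0.0553 m, L = 0.2307 m, θ = 167.9°: d²x/dθ² = +0.041933 m.
a = ω²·d²x/dθ² = (149)²·(+0.041933) = +931.16 m/s²;  |a| = 931.16 m/s².

931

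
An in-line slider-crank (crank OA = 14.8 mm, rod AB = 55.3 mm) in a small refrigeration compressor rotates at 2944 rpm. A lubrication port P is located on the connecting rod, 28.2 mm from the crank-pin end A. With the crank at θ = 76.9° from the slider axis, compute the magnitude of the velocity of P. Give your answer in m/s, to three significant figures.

ω = 308.3 rad/s.  Crank-pin speed |V_A| = rω = 4.5628 m/s, perpendicular to OA.
Rod angle: sinφ = −(r/L) sinθ ⇒ φ = -15.110°; ω_rod = −rω cosθ/√(L²−r²sin²θ) = -19.371 rad/s.
V_P = V_A + ω_rod × AP, with AP = 0.0282 m along the rod.
Components: V_Px = −rω sinθ − a·ω_rod·sinφ = -4.5864 m/s;  V_Py = rω cosθ + a·ω_rod·cosφ = +0.50679 m/s.
|V_P| = √(V_Px² + V_Py²) = 4.6143 m/s.

4.61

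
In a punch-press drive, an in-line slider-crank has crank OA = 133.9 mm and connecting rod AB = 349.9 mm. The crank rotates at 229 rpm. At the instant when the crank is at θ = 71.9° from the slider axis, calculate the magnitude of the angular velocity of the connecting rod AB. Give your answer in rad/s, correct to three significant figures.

3.06

ω = 23.98 rad/s (converted from 229 rpm).
The rod makes angle φ with the slider axis where L sinφ = r sinθ; differentiating, L cosφ·φ̇ = r ω cosθ.
L cosφ = √(L² − r² sin²θ) = 0.32593 m.
|ω_rod| = r ω |cosθ| / √(L² − r² sin²θ) = 0.1339·23.98·0.31068/0.32593 = 3.0607 rad/s.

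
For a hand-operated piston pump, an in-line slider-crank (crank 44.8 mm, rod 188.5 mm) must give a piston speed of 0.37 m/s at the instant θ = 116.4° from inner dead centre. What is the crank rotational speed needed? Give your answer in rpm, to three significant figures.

For an in-line slider-crank, |v_piston| = rω|sinθ|·[1 + r cosθ/√(L² − r² sin²θ)].
With r = 0.0448 m, L = 0.1885 m, θ = 116.4°: the bracketed kinematic factor |dx/dθ| = 0.035788 m.
ω = v/|dx/dθ| = 0.37/0.035788 = 10.339 rad/s.
N = 60ω/(2π) = 98.727 rpm.

98.7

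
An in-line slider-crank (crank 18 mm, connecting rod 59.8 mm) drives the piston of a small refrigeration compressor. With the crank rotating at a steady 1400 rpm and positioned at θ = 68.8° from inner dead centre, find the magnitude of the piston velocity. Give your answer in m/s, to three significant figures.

2.74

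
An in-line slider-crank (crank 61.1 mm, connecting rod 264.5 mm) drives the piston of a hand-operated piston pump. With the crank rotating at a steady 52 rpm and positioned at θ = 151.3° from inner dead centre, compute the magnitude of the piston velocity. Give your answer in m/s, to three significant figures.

ω = 2π·52/60 = 5.445 rad/s
For an in-line slider-crank, x = r cosθ + √(L² − r² sin²θ), so v = −rω sinθ·[1 + r cosθ/√(L² − r² sin²θ)].
With r = 0.0611 m, L = 0.2645 m, θ = 151.3°: √(L² − r² sin²θ) = 0.26287 m.
v = −0.0611·5.445·0.48022·[1 + 0.0611·-0.87715/0.26287] = -0.1272 m/s.
|v| = 0.1272 m/s.

0.127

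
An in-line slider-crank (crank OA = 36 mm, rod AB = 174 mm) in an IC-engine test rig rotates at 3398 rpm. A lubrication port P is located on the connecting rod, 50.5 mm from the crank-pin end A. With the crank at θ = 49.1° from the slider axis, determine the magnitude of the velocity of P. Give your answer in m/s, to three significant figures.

11.7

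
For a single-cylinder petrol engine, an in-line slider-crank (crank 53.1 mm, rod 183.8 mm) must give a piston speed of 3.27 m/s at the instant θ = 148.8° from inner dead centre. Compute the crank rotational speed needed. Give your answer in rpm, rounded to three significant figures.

For an in-line slider-crank, |v_piston| = rω|sinθ|·[1 + r cosθ/√(L² − r² sin²θ)].
With r = 0.0531 m, L = 0.1838 m, θ = 148.8°: the bracketed kinematic factor |dx/dθ| = 0.020632 m.
ω = v/|dx/dθ| = 3.27/0.020632 = 158.49 rad/s.
N = 60ω/(2π) = 1513.5 rpm.

1510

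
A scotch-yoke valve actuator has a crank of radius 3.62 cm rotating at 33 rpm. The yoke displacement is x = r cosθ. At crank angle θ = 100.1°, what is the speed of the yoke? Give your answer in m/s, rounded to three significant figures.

0.123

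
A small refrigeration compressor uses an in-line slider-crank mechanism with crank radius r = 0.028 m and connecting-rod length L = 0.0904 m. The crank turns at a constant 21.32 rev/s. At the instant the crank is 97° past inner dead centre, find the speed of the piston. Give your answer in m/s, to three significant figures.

3.58

ω = 2π·21.3 = 134 rad/s
For an in-line slider-crank, x = r cosθ + √(L² − r² sin²θ), so v = −rω sinθ·[1 + r cosθ/√(L² − r² sin²θ)].
With r = 0.028 m, L = 0.0904 m, θ = 97°: √(L² − r² sin²θ) = 0.086022 m.
v = −0.028·134·0.99255·[1 + 0.028·-0.12187/0.086022] = -3.5752 m/s.
|v| = 3.5752 m/s.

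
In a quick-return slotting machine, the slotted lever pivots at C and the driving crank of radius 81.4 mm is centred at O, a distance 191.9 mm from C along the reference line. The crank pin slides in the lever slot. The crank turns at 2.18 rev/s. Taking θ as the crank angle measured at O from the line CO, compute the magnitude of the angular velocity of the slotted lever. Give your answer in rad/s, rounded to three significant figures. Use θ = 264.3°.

1.72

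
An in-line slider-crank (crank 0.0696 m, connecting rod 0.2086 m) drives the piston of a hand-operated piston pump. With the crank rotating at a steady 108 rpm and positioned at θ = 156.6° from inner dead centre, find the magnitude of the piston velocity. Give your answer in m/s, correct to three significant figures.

0.216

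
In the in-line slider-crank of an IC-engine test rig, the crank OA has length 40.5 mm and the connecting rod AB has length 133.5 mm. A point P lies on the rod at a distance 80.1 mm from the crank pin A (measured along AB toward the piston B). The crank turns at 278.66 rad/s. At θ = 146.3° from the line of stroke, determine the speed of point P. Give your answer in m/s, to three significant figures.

ω = 278.7 rad/s.  Crank-pin speed |V_A| = rω = 11.286 m/s, perpendicular to OA.
Rod angle: sinφ = −(r/L) sinθ ⇒ φ = -9.690°; ω_rod = −rω cosθ/√(L²−r²sin²θ) = +71.349 rad/s.
V_P = V_A + ω_rod × AP, with AP = 0.0801 m along the rod.
Components: V_Px = −rω sinθ − a·ω_rod·sinφ = -5.2998 m/s;  V_Py = rω cosθ + a·ω_rod·cosφ = -3.7557 m/s.
|V_P| = √(V_Px² + V_Py²) = 6.4957 m/s.

6.50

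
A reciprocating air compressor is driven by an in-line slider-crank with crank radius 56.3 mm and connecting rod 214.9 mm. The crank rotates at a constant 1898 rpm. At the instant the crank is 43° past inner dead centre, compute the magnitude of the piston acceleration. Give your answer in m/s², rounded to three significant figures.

ω = 2π·1898/60 = 198.8 rad/s
x(θ) = r cosθ + √(L² − r² sin²θ); with ω constant, a = ω²·d²x/dθ².
d²x/dθ² = −r cosθ − r²(cos2θ)/√u − r⁴ sin²2θ/(4u^{3/2}),  u = L² − r² sin²θ = 0.0447077 m².
Substituting r = 0.0563 m, L = 0.2149 m, θ = 43°: d²x/dθ² = -0.042485 m.
a = ω²·d²x/dθ² = (198.8)²·(-0.042485) = -1678.4 m/s²;  |a| = 1678.4 m/s².

1680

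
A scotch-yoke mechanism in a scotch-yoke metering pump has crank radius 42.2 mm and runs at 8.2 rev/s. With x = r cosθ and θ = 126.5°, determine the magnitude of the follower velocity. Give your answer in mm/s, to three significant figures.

1750

ω = 51.52 rad/s (from 8.2 rev/s).
x = r cosθ ⇒ ẋ = −rω sinθ.
|v| = rω|sinθ| = 0.0422·51.52·|sin 126.5°| = 1.7478 m/s = 1747.8 mm/s.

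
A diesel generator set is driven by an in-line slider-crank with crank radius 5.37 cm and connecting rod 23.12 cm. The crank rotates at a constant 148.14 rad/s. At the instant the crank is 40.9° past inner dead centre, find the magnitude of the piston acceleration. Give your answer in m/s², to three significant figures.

934

ω = 148.1 rad/s
x(θ) = r cosθ + √(L² − r² sin²θ); with ω constant, a = ω²·d²x/dθ².
d²x/dθ² = −r cosθ − r²(cos2θ)/√u − r⁴ sin²2θ/(4u^{3/2}),  u = L² − r² sin²θ = 0.0522172 m².
Substituting r = 0.0537 m, L = 0.2312 m, θ = 40.9°: d²x/dθ² = -0.04256 m.
a = ω²·d²x/dθ² = (148.1)²·(-0.04256) = -934 m/s²;  |a| = 934 m/s².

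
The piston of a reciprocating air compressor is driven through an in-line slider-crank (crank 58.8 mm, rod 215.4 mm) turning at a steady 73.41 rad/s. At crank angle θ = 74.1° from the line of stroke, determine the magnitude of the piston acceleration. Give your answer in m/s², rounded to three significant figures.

ω = 73.41 rad/s
x(θ) = r cosθ + √(L² − r² sin²θ); with ω constant, a = ω²·d²x/dθ².
d²x/dθ² = −r cosθ − r²(cos2θ)/√u − r⁴ sin²2θ/(4u^{3/2}),  u = L² − r² sin²θ = 0.0431992 m².
Substituting r = 0.0588 m, L = 0.2154 m, θ = 74.1°: d²x/dθ² = -0.0020635 m.
a = ω²·d²x/dθ² = (73.41)²·(-0.0020635) = -11.12 m/s²;  |a| = 11.12 m/s².

11.1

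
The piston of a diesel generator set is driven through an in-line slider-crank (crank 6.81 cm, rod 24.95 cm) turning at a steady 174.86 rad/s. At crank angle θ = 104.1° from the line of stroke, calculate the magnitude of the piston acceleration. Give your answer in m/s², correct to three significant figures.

1020

ω = 174.9 rad/s
x(θ) = r cosθ + √(L² − r² sin²θ); with ω constant, a = ω²·d²x/dθ².
d²x/dθ² = −r cosθ − r²(cos2θ)/√u − r⁴ sin²2θ/(4u^{3/2}),  u = L² − r² sin²θ = 0.0578879 m².
Substituting r = 0.0681 m, L = 0.2495 m, θ = 104.1°: d²x/dθ² = +0.033491 m.
a = ω²·d²x/dθ² = (174.9)²·(+0.033491) = +1024 m/s²;  |a| = 1024 m/s².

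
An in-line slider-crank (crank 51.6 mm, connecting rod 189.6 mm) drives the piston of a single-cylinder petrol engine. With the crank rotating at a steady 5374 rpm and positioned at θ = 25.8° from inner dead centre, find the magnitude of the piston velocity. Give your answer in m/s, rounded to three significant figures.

ω = 2π·5374/60 = 562.8 rad/s
For an in-line slider-crank, x = r cosθ + √(L² − r² sin²θ), so v = −rω sinθ·[1 + r cosθ/√(L² − r² sin²θ)].
With r = 0.0516 m, L = 0.1896 m, θ = 25.8°: √(L² − r² sin²θ) = 0.18827 m.
v = −0.0516·562.8·0.43523·[1 + 0.0516·0.90032/0.18827] = -15.757 m/s.
|v| = 15.757 m/s.

15.8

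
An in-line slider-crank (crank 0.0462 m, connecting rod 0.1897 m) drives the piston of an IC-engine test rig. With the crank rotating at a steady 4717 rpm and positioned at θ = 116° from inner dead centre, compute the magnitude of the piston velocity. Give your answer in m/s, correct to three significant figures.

18.3

ω = 2π·4717/60 = 494 rad/s
For an in-line slider-crank, x = r cosθ + √(L² − r² sin²θ), so v = −rω sinθ·[1 + r cosθ/√(L² − r² sin²θ)].
With r = 0.0462 m, L = 0.1897 m, θ = 116°: √(L² − r² sin²θ) = 0.1851 m.
v = −0.0462·494·0.89879·[1 + 0.0462·-0.43837/0.1851] = -18.267 m/s.
|v| = 18.267 m/s.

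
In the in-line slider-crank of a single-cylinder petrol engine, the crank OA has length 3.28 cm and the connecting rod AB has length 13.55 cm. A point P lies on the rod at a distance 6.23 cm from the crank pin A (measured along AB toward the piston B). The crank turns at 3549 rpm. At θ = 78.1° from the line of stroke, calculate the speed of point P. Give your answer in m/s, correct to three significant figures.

12.3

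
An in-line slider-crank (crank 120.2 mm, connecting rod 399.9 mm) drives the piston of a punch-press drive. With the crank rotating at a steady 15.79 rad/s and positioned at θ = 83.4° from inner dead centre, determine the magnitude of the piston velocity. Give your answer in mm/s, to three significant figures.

ω = 15.79 rad/s
For an in-line slider-crank, x = r cosθ + √(L² − r² sin²θ), so v = −rω sinθ·[1 + r cosθ/√(L² − r² sin²θ)].
With r = 0.1202 m, L = 0.3999 m, θ = 83.4°: √(L² − r² sin²θ) = 0.38166 m.
v = −0.1202·15.79·0.99337·[1 + 0.1202·0.11494/0.38166] = -1.9536 m/s.
|v| = 1.9536 m/s = 1953.6 mm/s.

1950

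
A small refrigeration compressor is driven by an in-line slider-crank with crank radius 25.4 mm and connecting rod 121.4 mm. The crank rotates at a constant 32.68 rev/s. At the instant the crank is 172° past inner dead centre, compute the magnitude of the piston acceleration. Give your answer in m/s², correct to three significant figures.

845

ω = 2π·32.7 = 205.3 rad/s
x(θ) = r cosθ + √(L² − r² sin²θ); with ω constant, a = ω²·d²x/dθ².
d²x/dθ² = −r cosθ − r²(cos2θ)/√u − r⁴ sin²2θ/(4u^{3/2}),  u = L² − r² sin²θ = 0.0147255 m².
Substituting r = 0.0254 m, L = 0.1214 m, θ = 172°: d²x/dθ² = +0.020038 m.
a = ω²·d²x/dθ² = (205.3)²·(+0.020038) = +844.84 m/s²;  |a| = 844.84 m/s².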